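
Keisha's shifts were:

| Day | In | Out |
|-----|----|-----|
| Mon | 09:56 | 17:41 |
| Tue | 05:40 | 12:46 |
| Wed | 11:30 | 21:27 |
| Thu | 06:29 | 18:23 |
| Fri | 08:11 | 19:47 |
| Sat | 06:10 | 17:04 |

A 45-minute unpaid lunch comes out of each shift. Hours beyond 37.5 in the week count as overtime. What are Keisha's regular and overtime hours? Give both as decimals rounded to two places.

Regular 37.50 hours, overtime 17.20 hours

Mon: 09:56–17:41 = 7 h 45 min; less 45 min break → 7 h 0 min
Tue: 05:40–12:46 = 7 h 6 min; less 45 min break → 6 h 21 min
Wed: 11:30–21:27 = 9 h 57 min; less 45 min break → 9 h 12 min
Thu: 06:29–18:23 = 11 h 54 min; less 45 min break → 11 h 9 min
Fri: 08:11–19:47 = 11 h 36 min; less 45 min break → 10 h 51 min
Sat: 06:10–17:04 = 10 h 54 min; less 45 min break → 10 h 9 min
Total worked: 54 h 42 min = 54.70 h.
Threshold 37.5 h → overtime 17 h 12 min, regular 37 h 30 min.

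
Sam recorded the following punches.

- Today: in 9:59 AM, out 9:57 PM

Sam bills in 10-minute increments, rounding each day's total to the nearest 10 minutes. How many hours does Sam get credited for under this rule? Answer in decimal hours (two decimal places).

12.00 hours

Today: 9:59 AM–9:57 PM = 11 h 58 min → rounds to 12 h 0 min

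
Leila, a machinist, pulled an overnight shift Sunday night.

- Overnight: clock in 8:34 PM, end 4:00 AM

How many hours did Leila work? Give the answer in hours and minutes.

7 h 26 min

Overnight: 8:34 PM → midnight = 3 h 26 min; midnight → 4:00 AM = 4 h 0 min; span 7 h 26 min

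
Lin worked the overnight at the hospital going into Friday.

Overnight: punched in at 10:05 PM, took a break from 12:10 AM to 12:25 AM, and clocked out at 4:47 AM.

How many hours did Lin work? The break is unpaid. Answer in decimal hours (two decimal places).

Overnight: 10:05 PM → midnight = 1 h 55 min; midnight → 4:47 AM = 4 h 47 min; span 6 h 42 min; less 15 min break → 6 h 27 min

6.45 hours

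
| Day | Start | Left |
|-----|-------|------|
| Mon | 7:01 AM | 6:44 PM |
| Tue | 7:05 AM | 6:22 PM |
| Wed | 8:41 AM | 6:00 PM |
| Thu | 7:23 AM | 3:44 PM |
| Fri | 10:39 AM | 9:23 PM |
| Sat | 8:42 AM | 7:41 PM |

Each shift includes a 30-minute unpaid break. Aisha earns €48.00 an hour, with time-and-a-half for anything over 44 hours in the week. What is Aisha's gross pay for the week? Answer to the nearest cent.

Mon: 7:01 AM–6:44 PM = 11 h 43 min; less 30 min break → 11 h 13 min
Tue: 7:05 AM–6:22 PM = 11 h 17 min; less 30 min break → 10 h 47 min
Wed: 8:41 AM–6:00 PM = 9 h 19 min; less 30 min break → 8 h 49 min
Thu: 7:23 AM–3:44 PM = 8 h 21 min; less 30 min break → 7 h 51 min
Fri: 10:39 AM–9:23 PM = 10 h 44 min; less 30 min break → 10 h 14 min
Sat: 8:42 AM–7:41 PM = 10 h 59 min; less 30 min break → 10 h 29 min
Total worked: 59 h 23 min = 3563 min.
Regular 44 h 0 min = 2640 min at €48.00/h; overtime 15 h 23 min = 923 min at €72.00/h.
Pay = (2640 × €48.00 + 923 × €72.00) ÷ 60 = €3219.60.

€3219.60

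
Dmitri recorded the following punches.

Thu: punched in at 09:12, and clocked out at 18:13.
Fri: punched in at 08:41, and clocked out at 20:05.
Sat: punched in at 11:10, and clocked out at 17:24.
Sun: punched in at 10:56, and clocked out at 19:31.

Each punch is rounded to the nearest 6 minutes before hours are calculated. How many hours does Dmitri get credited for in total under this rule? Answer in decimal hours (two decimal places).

35.20 hours

Thu: in 09:12→09:12, out 18:13→18:12; 9 h 0 min
Fri: in 08:41→08:42, out 20:05→20:06; 11 h 24 min
Sat: in 11:10→11:12, out 17:24→17:24; 6 h 12 min
Sun: in 10:56→10:54, out 19:31→19:30; 8 h 36 min
Total credited: 35 h 12 min.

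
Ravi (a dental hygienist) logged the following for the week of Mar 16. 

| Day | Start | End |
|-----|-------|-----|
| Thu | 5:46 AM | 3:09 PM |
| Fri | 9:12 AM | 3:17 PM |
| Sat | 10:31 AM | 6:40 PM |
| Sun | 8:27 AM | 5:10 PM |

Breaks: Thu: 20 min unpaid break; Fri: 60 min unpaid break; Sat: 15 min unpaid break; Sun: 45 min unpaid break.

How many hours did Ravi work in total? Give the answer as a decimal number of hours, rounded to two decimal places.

Thu: 5:46 AM–3:09 PM = 9 h 23 min; less 20 min break → 9 h 3 min
Fri: 9:12 AM–3:17 PM = 6 h 5 min; less 60 min break → 5 h 5 min
Sat: 10:31 AM–6:40 PM = 8 h 9 min; less 15 min break → 7 h 54 min
Sun: 8:27 AM–5:10 PM = 8 h 43 min; less 45 min break → 7 h 58 min
Total: 9 h 3 min + 5 h 5 min + 7 h 54 min + 7 h 58 min = 30 h 0 min.

30.00 hours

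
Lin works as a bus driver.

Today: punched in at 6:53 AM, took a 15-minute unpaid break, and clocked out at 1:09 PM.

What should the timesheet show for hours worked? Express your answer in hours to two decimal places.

Today: 6:53 AM–1:09 PM = 6 h 16 min; less 15 min break → 6 h 1 min

6.02 hours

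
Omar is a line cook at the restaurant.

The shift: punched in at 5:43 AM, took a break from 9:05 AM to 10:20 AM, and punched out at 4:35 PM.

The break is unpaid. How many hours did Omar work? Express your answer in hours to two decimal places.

9.62 hours

The shift: 5:43 AM–4:35 PM = 10 h 52 min; less 75 min break → 9 h 37 min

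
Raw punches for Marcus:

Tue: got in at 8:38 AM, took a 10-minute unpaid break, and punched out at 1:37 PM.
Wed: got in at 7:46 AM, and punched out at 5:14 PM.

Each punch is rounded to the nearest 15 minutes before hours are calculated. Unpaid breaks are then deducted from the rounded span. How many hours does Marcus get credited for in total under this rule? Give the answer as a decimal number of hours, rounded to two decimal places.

Tue: in 8:38 AM→8:45 AM, out 1:37 PM→1:30 PM; 4 h 45 min − 10 min = 4 h 35 min
Wed: in 7:46 AM→7:45 AM, out 5:14 PM→5:15 PM; 9 h 30 min
Total credited: 14 h 5 min.

14.08 hours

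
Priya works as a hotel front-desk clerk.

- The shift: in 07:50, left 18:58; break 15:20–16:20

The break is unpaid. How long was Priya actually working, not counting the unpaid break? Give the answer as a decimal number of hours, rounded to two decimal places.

10.13 hours

The shift: 07:50–18:58 = 11 h 8 min; less 60 min break → 10 h 8 min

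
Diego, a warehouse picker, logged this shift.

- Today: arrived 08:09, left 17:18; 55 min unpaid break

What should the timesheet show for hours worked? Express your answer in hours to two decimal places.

8.23 hours

Today: 08:09–17:18 = 9 h 9 min; less 55 min break → 8 h 14 min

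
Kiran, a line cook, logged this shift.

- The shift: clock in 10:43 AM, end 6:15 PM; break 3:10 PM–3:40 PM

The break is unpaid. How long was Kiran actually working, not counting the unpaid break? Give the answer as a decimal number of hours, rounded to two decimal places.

7.03 hours

The shift: 10:43 AM–6:15 PM = 7 h 32 min; less 30 min break → 7 h 2 min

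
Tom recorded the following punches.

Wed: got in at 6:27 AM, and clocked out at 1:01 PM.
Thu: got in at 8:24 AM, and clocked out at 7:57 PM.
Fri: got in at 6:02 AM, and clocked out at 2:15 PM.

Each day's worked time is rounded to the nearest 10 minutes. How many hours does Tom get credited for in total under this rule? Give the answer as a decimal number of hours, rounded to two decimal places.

Wed: 6:27 AM–1:01 PM = 6 h 34 min → rounds to 6 h 30 min
Thu: 8:24 AM–7:57 PM = 11 h 33 min → rounds to 11 h 30 min
Fri: 6:02 AM–2:15 PM = 8 h 13 min → rounds to 8 h 10 min
Total credited: 26 h 10 min.

26.17 hours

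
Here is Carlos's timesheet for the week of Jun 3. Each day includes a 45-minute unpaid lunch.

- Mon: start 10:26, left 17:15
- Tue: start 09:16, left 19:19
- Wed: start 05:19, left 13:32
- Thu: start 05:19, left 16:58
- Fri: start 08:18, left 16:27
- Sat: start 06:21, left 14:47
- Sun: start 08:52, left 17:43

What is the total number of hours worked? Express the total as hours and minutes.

Mon: 10:26–17:15 = 6 h 49 min; less 45 min break → 6 h 4 min
Tue: 09:16–19:19 = 10 h 3 min; less 45 min break → 9 h 18 min
Wed: 05:19–13:32 = 8 h 13 min; less 45 min break → 7 h 28 min
Thu: 05:19–16:58 = 11 h 39 min; less 45 min break → 10 h 54 min
Fri: 08:18–16:27 = 8 h 9 min; less 45 min break → 7 h 24 min
Sat: 06:21–14:47 = 8 h 26 min; less 45 min break → 7 h 41 min
Sun: 08:52–17:43 = 8 h 51 min; less 45 min break → 8 h 6 min
Total: 6 h 4 min + 9 h 18 min + 7 h 28 min + 10 h 54 min + 7 h 24 min + 7 h 41 min + 8 h 6 min = 56 h 55 min.

56 h 55 min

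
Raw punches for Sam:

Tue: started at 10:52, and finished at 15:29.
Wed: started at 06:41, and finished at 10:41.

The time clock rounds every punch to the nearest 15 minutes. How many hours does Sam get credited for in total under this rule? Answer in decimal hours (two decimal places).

8.75 hours

Tue: in 10:52→10:45, out 15:29→15:30; 4 h 45 min
Wed: in 06:41→06:45, out 10:41→10:45; 4 h 0 min
Total credited: 8 h 45 min.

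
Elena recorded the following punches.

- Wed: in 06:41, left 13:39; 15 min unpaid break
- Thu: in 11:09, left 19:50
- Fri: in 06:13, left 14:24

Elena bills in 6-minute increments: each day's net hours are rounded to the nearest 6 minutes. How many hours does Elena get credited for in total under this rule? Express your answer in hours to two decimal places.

Wed: 06:41–13:39 = 6 h 58 min − 15 min = 6 h 43 min → rounds to 6 h 42 min
Thu: 11:09–19:50 = 8 h 41 min → rounds to 8 h 42 min
Fri: 06:13–14:24 = 8 h 11 min → rounds to 8 h 12 min
Total credited: 23 h 36 min.

23.60 hours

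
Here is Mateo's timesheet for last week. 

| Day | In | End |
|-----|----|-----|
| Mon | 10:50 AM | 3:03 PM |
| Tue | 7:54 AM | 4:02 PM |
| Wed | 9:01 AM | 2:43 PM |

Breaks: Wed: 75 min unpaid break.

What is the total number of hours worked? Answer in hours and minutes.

16 h 48 min

Mon: 10:50 AM–3:03 PM = 4 h 13 min
Tue: 7:54 AM–4:02 PM = 8 h 8 min
Wed: 9:01 AM–2:43 PM = 5 h 42 min; less 75 min break → 4 h 27 min
Total: 4 h 13 min + 8 h 8 min + 4 h 27 min = 16 h 48 min.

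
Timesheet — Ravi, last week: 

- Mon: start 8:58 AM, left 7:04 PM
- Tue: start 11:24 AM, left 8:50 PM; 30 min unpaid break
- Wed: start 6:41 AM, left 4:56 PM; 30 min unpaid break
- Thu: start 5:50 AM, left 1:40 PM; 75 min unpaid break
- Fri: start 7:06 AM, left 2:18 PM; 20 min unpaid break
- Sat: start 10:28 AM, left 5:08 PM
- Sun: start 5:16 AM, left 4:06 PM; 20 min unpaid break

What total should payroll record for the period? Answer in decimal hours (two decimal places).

59.40 hours

Mon: 8:58 AM–7:04 PM = 10 h 6 min
Tue: 11:24 AM–8:50 PM = 9 h 26 min; less 30 min break → 8 h 56 min
Wed: 6:41 AM–4:56 PM = 10 h 15 min; less 30 min break → 9 h 45 min
Thu: 5:50 AM–1:40 PM = 7 h 50 min; less 75 min break → 6 h 35 min
Fri: 7:06 AM–2:18 PM = 7 h 12 min; less 20 min break → 6 h 52 min
Sat: 10:28 AM–5:08 PM = 6 h 40 min
Sun: 5:16 AM–4:06 PM = 10 h 50 min; less 20 min break → 10 h 30 min
Total: 10 h 6 min + 8 h 56 min + 9 h 45 min + 6 h 35 min + 6 h 52 min + 6 h 40 min + 10 h 30 min = 59 h 24 min.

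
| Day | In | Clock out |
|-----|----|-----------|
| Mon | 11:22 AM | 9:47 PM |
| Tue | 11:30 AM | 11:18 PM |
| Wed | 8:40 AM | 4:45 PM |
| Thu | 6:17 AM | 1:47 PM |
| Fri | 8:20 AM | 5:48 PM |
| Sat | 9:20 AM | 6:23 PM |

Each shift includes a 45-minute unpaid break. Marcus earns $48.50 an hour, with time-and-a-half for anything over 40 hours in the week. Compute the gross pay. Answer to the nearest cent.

Mon: 11:22 AM–9:47 PM = 10 h 25 min; less 45 min break → 9 h 40 min
Tue: 11:30 AM–11:18 PM = 11 h 48 min; less 45 min break → 11 h 3 min
Wed: 8:40 AM–4:45 PM = 8 h 5 min; less 45 min break → 7 h 20 min
Thu: 6:17 AM–1:47 PM = 7 h 30 min; less 45 min break → 6 h 45 min
Fri: 8:20 AM–5:48 PM = 9 h 28 min; less 45 min break → 8 h 43 min
Sat: 9:20 AM–6:23 PM = 9 h 3 min; less 45 min break → 8 h 18 min
Total worked: 51 h 49 min = 3109 min.
Regular 40 h 0 min = 2400 min at $48.50/h; overtime 11 h 49 min = 709 min at $72.75/h.
Pay = (2400 × $48.50 + 709 × $72.75) ÷ 60 = $2799.66.

$2799.66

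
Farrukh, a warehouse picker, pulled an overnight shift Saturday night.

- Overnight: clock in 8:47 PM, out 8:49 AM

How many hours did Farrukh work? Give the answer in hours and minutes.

12 h 2 min

Overnight: 8:47 PM → midnight = 3 h 13 min; midnight → 8:49 AM = 8 h 49 min; span 12 h 2 min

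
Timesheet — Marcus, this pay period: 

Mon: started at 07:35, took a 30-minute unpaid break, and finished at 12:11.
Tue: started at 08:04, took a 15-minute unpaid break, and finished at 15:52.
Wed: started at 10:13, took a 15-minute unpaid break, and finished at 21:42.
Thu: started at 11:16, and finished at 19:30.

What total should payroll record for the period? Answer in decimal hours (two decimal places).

31.12 hours

Mon: 07:35–12:11 = 4 h 36 min; less 30 min break → 4 h 6 min
Tue: 08:04–15:52 = 7 h 48 min; less 15 min break → 7 h 33 min
Wed: 10:13–21:42 = 11 h 29 min; less 15 min break → 11 h 14 min
Thu: 11:16–19:30 = 8 h 14 min
Total: 4 h 6 min + 7 h 33 min + 11 h 14 min + 8 h 14 min = 31 h 7 min.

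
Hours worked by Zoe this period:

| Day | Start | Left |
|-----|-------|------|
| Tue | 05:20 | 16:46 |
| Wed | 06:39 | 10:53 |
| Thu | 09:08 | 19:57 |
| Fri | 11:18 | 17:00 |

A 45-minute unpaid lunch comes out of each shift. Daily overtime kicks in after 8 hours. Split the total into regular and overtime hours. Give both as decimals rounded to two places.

Tue: 05:20–16:46 = 11 h 26 min; less 45 min break → 10 h 41 min
Wed: 06:39–10:53 = 4 h 14 min; less 45 min break → 3 h 29 min
Thu: 09:08–19:57 = 10 h 49 min; less 45 min break → 10 h 4 min
Fri: 11:18–17:00 = 5 h 42 min; less 45 min break → 4 h 57 min
Tue reg 8 h 0 min / OT 2 h 41 min; Wed reg 3 h 29 min / OT 0 h 0 min; Thu reg 8 h 0 min / OT 2 h 4 min; Fri reg 4 h 57 min / OT 0 h 0 min.
Totals: regular 24 h 26 min, overtime 4 h 45 min.

Regular 24.43 hours, overtime 4.75 hours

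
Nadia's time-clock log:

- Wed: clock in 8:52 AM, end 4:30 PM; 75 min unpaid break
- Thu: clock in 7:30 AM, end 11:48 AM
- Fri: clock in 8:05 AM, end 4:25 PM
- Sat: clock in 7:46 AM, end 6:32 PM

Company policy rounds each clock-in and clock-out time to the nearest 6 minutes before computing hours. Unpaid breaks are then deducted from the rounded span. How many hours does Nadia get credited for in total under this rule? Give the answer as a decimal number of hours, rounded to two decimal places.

Wed: in 8:52 AM→8:54 AM, out 4:30 PM→4:30 PM; 7 h 36 min − 75 min = 6 h 21 min
Thu: in 7:30 AM→7:30 AM, out 11:48 AM→11:48 AM; 4 h 18 min
Fri: in 8:05 AM→8:06 AM, out 4:25 PM→4:24 PM; 8 h 18 min
Sat: in 7:46 AM→7:48 AM, out 6:32 PM→6:30 PM; 10 h 42 min
Total credited: 29 h 39 min.

29.65 hours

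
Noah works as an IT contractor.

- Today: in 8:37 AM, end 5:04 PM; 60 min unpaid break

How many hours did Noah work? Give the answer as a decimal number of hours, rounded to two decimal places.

7.45 hours

Today: 8:37 AM–5:04 PM = 8 h 27 min; less 60 min break → 7 h 27 min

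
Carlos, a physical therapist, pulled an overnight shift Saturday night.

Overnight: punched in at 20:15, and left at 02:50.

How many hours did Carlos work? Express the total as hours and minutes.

Overnight: 20:15 → midnight = 3 h 45 min; midnight → 02:50 = 2 h 50 min; span 6 h 35 min

6 h 35 min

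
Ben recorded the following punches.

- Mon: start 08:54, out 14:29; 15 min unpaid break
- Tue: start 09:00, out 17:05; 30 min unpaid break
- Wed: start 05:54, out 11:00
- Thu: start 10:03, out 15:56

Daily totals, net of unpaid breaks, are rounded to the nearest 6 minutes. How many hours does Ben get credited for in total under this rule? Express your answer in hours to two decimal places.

Mon: 08:54–14:29 = 5 h 35 min − 15 min = 5 h 20 min → rounds to 5 h 18 min
Tue: 09:00–17:05 = 8 h 5 min − 30 min = 7 h 35 min → rounds to 7 h 36 min
Wed: 05:54–11:00 = 5 h 6 min → rounds to 5 h 6 min
Thu: 10:03–15:56 = 5 h 53 min → rounds to 5 h 54 min
Total credited: 23 h 54 min.

23.90 hours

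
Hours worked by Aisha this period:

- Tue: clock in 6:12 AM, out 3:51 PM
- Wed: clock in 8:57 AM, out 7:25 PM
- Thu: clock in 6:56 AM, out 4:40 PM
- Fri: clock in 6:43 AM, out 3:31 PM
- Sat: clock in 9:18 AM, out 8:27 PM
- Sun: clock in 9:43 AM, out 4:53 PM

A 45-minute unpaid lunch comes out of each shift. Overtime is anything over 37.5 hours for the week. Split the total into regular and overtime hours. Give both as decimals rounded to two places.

Tue: 6:12 AM–3:51 PM = 9 h 39 min; less 45 min break → 8 h 54 min
Wed: 8:57 AM–7:25 PM = 10 h 28 min; less 45 min break → 9 h 43 min
Thu: 6:56 AM–4:40 PM = 9 h 44 min; less 45 min break → 8 h 59 min
Fri: 6:43 AM–3:31 PM = 8 h 48 min; less 45 min break → 8 h 3 min
Sat: 9:18 AM–8:27 PM = 11 h 9 min; less 45 min break → 10 h 24 min
Sun: 9:43 AM–4:53 PM = 7 h 10 min; less 45 min break → 6 h 25 min
Total worked: 52 h 28 min = 52.47 h.
Threshold 37.5 h → overtime 14 h 58 min, regular 37 h 30 min.

Regular 37.50 hours, overtime 14.97 hours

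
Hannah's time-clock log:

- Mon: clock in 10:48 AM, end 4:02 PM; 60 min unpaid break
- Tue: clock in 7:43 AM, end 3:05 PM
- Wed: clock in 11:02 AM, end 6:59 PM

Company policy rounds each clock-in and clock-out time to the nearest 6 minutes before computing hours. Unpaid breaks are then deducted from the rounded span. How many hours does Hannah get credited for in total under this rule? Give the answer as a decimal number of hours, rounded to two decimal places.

Mon: in 10:48 AM→10:48 AM, out 4:02 PM→4:00 PM; 5 h 12 min − 60 min = 4 h 12 min
Tue: in 7:43 AM→7:42 AM, out 3:05 PM→3:06 PM; 7 h 24 min
Wed: in 11:02 AM→11:00 AM, out 6:59 PM→7:00 PM; 8 h 0 min
Total credited: 19 h 36 min.

19.60 hours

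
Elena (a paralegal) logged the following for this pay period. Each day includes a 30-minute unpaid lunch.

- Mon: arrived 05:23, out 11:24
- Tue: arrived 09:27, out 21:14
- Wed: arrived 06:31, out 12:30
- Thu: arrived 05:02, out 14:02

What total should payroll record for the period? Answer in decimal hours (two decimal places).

30.78 hours

Mon: 05:23–11:24 = 6 h 1 min; less 30 min break → 5 h 31 min
Tue: 09:27–21:14 = 11 h 47 min; less 30 min break → 11 h 17 min
Wed: 06:31–12:30 = 5 h 59 min; less 30 min break → 5 h 29 min
Thu: 05:02–14:02 = 9 h 0 min; less 30 min break → 8 h 30 min
Total: 5 h 31 min + 11 h 17 min + 5 h 29 min + 8 h 30 min = 30 h 47 min.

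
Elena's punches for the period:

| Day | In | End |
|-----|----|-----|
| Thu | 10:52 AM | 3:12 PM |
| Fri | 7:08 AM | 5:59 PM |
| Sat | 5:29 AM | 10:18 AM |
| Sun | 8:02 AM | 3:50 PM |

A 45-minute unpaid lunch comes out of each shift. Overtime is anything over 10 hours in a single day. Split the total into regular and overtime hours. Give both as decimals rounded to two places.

Regular 24.70 hours, overtime 0.10 hours

Thu: 10:52 AM–3:12 PM = 4 h 20 min; less 45 min break → 3 h 35 min
Fri: 7:08 AM–5:59 PM = 10 h 51 min; less 45 min break → 10 h 6 min
Sat: 5:29 AM–10:18 AM = 4 h 49 min; less 45 min break → 4 h 4 min
Sun: 8:02 AM–3:50 PM = 7 h 48 min; less 45 min break → 7 h 3 min
Thu reg 3 h 35 min / OT 0 h 0 min; Fri reg 10 h 0 min / OT 0 h 6 min; Sat reg 4 h 4 min / OT 0 h 0 min; Sun reg 7 h 3 min / OT 0 h 0 min.
Totals: regular 24 h 42 min, overtime 0 h 6 min.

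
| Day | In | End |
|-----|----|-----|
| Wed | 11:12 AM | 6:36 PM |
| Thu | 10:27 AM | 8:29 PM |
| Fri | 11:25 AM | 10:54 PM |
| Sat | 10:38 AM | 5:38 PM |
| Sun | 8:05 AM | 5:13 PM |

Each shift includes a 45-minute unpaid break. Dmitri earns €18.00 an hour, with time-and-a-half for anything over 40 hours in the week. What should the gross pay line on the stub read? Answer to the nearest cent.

Wed: 11:12 AM–6:36 PM = 7 h 24 min; less 45 min break → 6 h 39 min
Thu: 10:27 AM–8:29 PM = 10 h 2 min; less 45 min break → 9 h 17 min
Fri: 11:25 AM–10:54 PM = 11 h 29 min; less 45 min break → 10 h 44 min
Sat: 10:38 AM–5:38 PM = 7 h 0 min; less 45 min break → 6 h 15 min
Sun: 8:05 AM–5:13 PM = 9 h 8 min; less 45 min break → 8 h 23 min
Total worked: 41 h 18 min = 2478 min.
Regular 40 h 0 min = 2400 min at €18.00/h; overtime 1 h 18 min = 78 min at €27.00/h.
Pay = (2400 × €18.00 + 78 × €27.00) ÷ 60 = €755.10.

€755.10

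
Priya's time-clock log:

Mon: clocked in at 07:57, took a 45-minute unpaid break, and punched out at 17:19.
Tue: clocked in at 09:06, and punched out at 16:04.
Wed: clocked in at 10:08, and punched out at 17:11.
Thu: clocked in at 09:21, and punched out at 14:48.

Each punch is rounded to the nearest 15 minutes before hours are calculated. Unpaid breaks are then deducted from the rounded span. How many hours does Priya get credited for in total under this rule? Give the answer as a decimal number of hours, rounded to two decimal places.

28.00 hours

Mon: in 07:57→08:00, out 17:19→17:15; 9 h 15 min − 45 min = 8 h 30 min
Tue: in 09:06→09:00, out 16:04→16:00; 7 h 0 min
Wed: in 10:08→10:15, out 17:11→17:15; 7 h 0 min
Thu: in 09:21→09:15, out 14:48→14:45; 5 h 30 min
Total credited: 28 h 0 min.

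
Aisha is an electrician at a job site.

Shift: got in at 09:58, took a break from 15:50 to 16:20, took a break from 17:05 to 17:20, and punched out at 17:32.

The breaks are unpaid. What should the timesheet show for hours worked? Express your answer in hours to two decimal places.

Shift: 09:58–17:32 = 7 h 34 min; less 45 min break → 6 h 49 min

6.82 hours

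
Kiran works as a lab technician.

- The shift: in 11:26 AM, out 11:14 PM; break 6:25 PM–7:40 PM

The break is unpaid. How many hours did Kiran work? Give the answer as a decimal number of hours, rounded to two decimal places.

The shift: 11:26 AM–11:14 PM = 11 h 48 min; less 75 min break → 10 h 33 min

10.55 hours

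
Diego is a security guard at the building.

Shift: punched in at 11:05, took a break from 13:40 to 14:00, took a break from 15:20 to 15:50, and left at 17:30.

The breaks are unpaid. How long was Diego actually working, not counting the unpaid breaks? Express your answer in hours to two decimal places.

5.58 hours

Shift: 11:05–17:30 = 6 h 25 min; less 50 min break → 5 h 35 min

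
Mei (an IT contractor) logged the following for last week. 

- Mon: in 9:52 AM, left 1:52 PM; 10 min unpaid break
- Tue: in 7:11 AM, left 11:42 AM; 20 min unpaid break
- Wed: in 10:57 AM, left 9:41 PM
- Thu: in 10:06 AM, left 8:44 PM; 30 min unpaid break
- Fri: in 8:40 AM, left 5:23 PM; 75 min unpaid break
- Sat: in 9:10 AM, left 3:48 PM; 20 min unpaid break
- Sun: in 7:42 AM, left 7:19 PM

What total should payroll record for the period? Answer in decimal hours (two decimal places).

54.27 hours

Mon: 9:52 AM–1:52 PM = 4 h 0 min; less 10 min break → 3 h 50 min
Tue: 7:11 AM–11:42 AM = 4 h 31 min; less 20 min break → 4 h 11 min
Wed: 10:57 AM–9:41 PM = 10 h 44 min
Thu: 10:06 AM–8:44 PM = 10 h 38 min; less 30 min break → 10 h 8 min
Fri: 8:40 AM–5:23 PM = 8 h 43 min; less 75 min break → 7 h 28 min
Sat: 9:10 AM–3:48 PM = 6 h 38 min; less 20 min break → 6 h 18 min
Sun: 7:42 AM–7:19 PM = 11 h 37 min
Total: 3 h 50 min + 4 h 11 min + 10 h 44 min + 10 h 8 min + 7 h 28 min + 6 h 18 min + 11 h 37 min = 54 h 16 min.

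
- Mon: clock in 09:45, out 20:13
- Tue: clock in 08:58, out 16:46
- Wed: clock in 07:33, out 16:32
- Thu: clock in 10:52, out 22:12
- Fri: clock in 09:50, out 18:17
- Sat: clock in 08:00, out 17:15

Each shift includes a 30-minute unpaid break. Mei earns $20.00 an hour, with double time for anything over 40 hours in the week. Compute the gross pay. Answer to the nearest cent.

$1331.33

Mon: 09:45–20:13 = 10 h 28 min; less 30 min break → 9 h 58 min
Tue: 08:58–16:46 = 7 h 48 min; less 30 min break → 7 h 18 min
Wed: 07:33–16:32 = 8 h 59 min; less 30 min break → 8 h 29 min
Thu: 10:52–22:12 = 11 h 20 min; less 30 min break → 10 h 50 min
Fri: 09:50–18:17 = 8 h 27 min; less 30 min break → 7 h 57 min
Sat: 08:00–17:15 = 9 h 15 min; less 30 min break → 8 h 45 min
Total worked: 53 h 17 min = 3197 min.
Regular 40 h 0 min = 2400 min at $20.00/h; overtime 13 h 17 min = 797 min at $40.00/h.
Pay = (2400 × $20.00 + 797 × $40.00) ÷ 60 = $1331.33.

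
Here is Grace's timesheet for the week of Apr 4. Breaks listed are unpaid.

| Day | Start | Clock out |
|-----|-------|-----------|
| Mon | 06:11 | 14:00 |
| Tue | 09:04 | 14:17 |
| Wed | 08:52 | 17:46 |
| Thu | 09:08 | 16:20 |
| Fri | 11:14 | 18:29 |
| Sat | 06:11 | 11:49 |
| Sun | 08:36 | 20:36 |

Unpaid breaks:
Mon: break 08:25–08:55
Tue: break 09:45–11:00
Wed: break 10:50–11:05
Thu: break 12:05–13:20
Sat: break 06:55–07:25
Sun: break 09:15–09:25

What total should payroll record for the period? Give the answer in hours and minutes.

50 h 6 min

Mon: 06:11–14:00 = 7 h 49 min; less 30 min break → 7 h 19 min
Tue: 09:04–14:17 = 5 h 13 min; less 75 min break → 3 h 58 min
Wed: 08:52–17:46 = 8 h 54 min; less 15 min break → 8 h 39 min
Thu: 09:08–16:20 = 7 h 12 min; less 75 min break → 5 h 57 min
Fri: 11:14–18:29 = 7 h 15 min
Sat: 06:11–11:49 = 5 h 38 min; less 30 min break → 5 h 8 min
Sun: 08:36–20:36 = 12 h 0 min; less 10 min break → 11 h 50 min
Total: 7 h 19 min + 3 h 58 min + 8 h 39 min + 5 h 57 min + 7 h 15 min + 5 h 8 min + 11 h 50 min = 50 h 6 min.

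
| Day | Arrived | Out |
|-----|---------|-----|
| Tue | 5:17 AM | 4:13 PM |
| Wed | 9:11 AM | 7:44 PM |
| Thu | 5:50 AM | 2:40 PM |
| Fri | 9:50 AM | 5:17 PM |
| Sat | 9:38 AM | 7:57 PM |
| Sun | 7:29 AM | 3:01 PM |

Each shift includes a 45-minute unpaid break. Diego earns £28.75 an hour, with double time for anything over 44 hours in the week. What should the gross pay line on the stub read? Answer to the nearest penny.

£1674.21

Tue: 5:17 AM–4:13 PM = 10 h 56 min; less 45 min break → 10 h 11 min
Wed: 9:11 AM–7:44 PM = 10 h 33 min; less 45 min break → 9 h 48 min
Thu: 5:50 AM–2:40 PM = 8 h 50 min; less 45 min break → 8 h 5 min
Fri: 9:50 AM–5:17 PM = 7 h 27 min; less 45 min break → 6 h 42 min
Sat: 9:38 AM–7:57 PM = 10 h 19 min; less 45 min break → 9 h 34 min
Sun: 7:29 AM–3:01 PM = 7 h 32 min; less 45 min break → 6 h 47 min
Total worked: 51 h 7 min = 3067 min.
Regular 44 h 0 min = 2640 min at £28.75/h; overtime 7 h 7 min = 427 min at £57.50/h.
Pay = (2640 × £28.75 + 427 × £57.50) ÷ 60 = £1674.21.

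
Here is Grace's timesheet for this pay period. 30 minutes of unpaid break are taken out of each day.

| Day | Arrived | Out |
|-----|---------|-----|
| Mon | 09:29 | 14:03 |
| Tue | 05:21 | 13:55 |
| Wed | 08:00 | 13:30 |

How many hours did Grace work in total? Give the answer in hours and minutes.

17 h 8 min

Mon: 09:29–14:03 = 4 h 34 min; less 30 min break → 4 h 4 min
Tue: 05:21–13:55 = 8 h 34 min; less 30 min break → 8 h 4 min
Wed: 08:00–13:30 = 5 h 30 min; less 30 min break → 5 h 0 min
Total: 4 h 4 min + 8 h 4 min + 5 h 0 min = 17 h 8 min.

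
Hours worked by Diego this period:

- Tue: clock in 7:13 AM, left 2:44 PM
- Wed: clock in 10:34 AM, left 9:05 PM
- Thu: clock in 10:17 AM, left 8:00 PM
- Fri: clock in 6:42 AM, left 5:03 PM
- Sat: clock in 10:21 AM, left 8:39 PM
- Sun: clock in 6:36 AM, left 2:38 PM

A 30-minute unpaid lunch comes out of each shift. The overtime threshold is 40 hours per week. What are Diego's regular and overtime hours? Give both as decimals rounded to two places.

Regular 40.00 hours, overtime 13.43 hours

Tue: 7:13 AM–2:44 PM = 7 h 31 min; less 30 min break → 7 h 1 min
Wed: 10:34 AM–9:05 PM = 10 h 31 min; less 30 min break → 10 h 1 min
Thu: 10:17 AM–8:00 PM = 9 h 43 min; less 30 min break → 9 h 13 min
Fri: 6:42 AM–5:03 PM = 10 h 21 min; less 30 min break → 9 h 51 min
Sat: 10:21 AM–8:39 PM = 10 h 18 min; less 30 min break → 9 h 48 min
Sun: 6:36 AM–2:38 PM = 8 h 2 min; less 30 min break → 7 h 32 min
Total worked: 53 h 26 min = 53.43 h.
Threshold 40 h → overtime 13 h 26 min, regular 40 h 0 min.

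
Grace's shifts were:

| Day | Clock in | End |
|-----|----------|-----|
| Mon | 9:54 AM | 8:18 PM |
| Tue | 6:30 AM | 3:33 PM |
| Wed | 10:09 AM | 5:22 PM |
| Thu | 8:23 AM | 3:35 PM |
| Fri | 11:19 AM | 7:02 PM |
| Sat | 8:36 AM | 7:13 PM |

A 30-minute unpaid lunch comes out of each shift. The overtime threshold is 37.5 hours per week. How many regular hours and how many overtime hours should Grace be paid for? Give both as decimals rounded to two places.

Regular 37.50 hours, overtime 11.70 hours

Mon: 9:54 AM–8:18 PM = 10 h 24 min; less 30 min break → 9 h 54 min
Tue: 6:30 AM–3:33 PM = 9 h 3 min; less 30 min break → 8 h 33 min
Wed: 10:09 AM–5:22 PM = 7 h 13 min; less 30 min break → 6 h 43 min
Thu: 8:23 AM–3:35 PM = 7 h 12 min; less 30 min break → 6 h 42 min
Fri: 11:19 AM–7:02 PM = 7 h 43 min; less 30 min break → 7 h 13 min
Sat: 8:36 AM–7:13 PM = 10 h 37 min; less 30 min break → 10 h 7 min
Total worked: 49 h 12 min = 49.20 h.
Threshold 37.5 h → overtime 11 h 42 min, regular 37 h 30 min.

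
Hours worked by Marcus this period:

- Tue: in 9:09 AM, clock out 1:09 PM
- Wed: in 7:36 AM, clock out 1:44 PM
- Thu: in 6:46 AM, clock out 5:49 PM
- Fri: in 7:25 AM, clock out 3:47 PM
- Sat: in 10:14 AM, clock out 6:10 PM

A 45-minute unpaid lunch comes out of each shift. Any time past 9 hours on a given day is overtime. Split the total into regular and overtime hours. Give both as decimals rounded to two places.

Regular 32.43 hours, overtime 1.30 hours

Tue: 9:09 AM–1:09 PM = 4 h 0 min; less 45 min break → 3 h 15 min
Wed: 7:36 AM–1:44 PM = 6 h 8 min; less 45 min break → 5 h 23 min
Thu: 6:46 AM–5:49 PM = 11 h 3 min; less 45 min break → 10 h 18 min
Fri: 7:25 AM–3:47 PM = 8 h 22 min; less 45 min break → 7 h 37 min
Sat: 10:14 AM–6:10 PM = 7 h 56 min; less 45 min break → 7 h 11 min
Tue reg 3 h 15 min / OT 0 h 0 min; Wed reg 5 h 23 min / OT 0 h 0 min; Thu reg 9 h 0 min / OT 1 h 18 min; Fri reg 7 h 37 min / OT 0 h 0 min; Sat reg 7 h 11 min / OT 0 h 0 min.
Totals: regular 32 h 26 min, overtime 1 h 18 min.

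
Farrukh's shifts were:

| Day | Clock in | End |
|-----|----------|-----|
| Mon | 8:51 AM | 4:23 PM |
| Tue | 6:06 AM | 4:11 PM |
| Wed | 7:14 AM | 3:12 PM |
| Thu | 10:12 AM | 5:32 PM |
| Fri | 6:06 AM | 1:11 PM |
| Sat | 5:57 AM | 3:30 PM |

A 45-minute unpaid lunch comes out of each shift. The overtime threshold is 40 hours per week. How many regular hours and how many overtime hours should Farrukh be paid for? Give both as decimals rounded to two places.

Regular 40.00 hours, overtime 5.05 hours

Mon: 8:51 AM–4:23 PM = 7 h 32 min; less 45 min break → 6 h 47 min
Tue: 6:06 AM–4:11 PM = 10 h 5 min; less 45 min break → 9 h 20 min
Wed: 7:14 AM–3:12 PM = 7 h 58 min; less 45 min break → 7 h 13 min
Thu: 10:12 AM–5:32 PM = 7 h 20 min; less 45 min break → 6 h 35 min
Fri: 6:06 AM–1:11 PM = 7 h 5 min; less 45 min break → 6 h 20 min
Sat: 5:57 AM–3:30 PM = 9 h 33 min; less 45 min break → 8 h 48 min
Total worked: 45 h 3 min = 45.05 h.
Threshold 40 h → overtime 5 h 3 min, regular 40 h 0 min.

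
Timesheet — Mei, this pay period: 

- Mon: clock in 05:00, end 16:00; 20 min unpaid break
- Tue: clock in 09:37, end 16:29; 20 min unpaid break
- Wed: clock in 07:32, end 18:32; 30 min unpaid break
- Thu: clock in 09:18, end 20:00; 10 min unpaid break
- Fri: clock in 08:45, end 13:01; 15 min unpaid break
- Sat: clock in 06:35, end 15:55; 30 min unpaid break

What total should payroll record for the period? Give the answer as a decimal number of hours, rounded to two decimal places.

51.08 hours

Mon: 05:00–16:00 = 11 h 0 min; less 20 min break → 10 h 40 min
Tue: 09:37–16:29 = 6 h 52 min; less 20 min break → 6 h 32 min
Wed: 07:32–18:32 = 11 h 0 min; less 30 min break → 10 h 30 min
Thu: 09:18–20:00 = 10 h 42 min; less 10 min break → 10 h 32 min
Fri: 08:45–13:01 = 4 h 16 min; less 15 min break → 4 h 1 min
Sat: 06:35–15:55 = 9 h 20 min; less 30 min break → 8 h 50 min
Total: 10 h 40 min + 6 h 32 min + 10 h 30 min + 10 h 32 min + 4 h 1 min + 8 h 50 min = 51 h 5 min.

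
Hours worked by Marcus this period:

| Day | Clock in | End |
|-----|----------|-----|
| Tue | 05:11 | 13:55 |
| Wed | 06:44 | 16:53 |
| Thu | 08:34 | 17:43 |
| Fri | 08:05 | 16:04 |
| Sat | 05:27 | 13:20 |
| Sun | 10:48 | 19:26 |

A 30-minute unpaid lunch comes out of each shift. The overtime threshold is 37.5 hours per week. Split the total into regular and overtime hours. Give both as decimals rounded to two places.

Regular 37.50 hours, overtime 12.03 hours

Tue: 05:11–13:55 = 8 h 44 min; less 30 min break → 8 h 14 min
Wed: 06:44–16:53 = 10 h 9 min; less 30 min break → 9 h 39 min
Thu: 08:34–17:43 = 9 h 9 min; less 30 min break → 8 h 39 min
Fri: 08:05–16:04 = 7 h 59 min; less 30 min break → 7 h 29 min
Sat: 05:27–13:20 = 7 h 53 min; less 30 min break → 7 h 23 min
Sun: 10:48–19:26 = 8 h 38 min; less 30 min break → 8 h 8 min
Total worked: 49 h 32 min = 49.53 h.
Threshold 37.5 h → overtime 12 h 2 min, regular 37 h 30 min.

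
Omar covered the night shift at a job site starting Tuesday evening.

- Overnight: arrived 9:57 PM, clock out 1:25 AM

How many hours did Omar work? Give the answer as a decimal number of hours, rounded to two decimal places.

Overnight: 9:57 PM → midnight = 2 h 3 min; midnight → 1:25 AM = 1 h 25 min; span 3 h 28 min

3.47 hours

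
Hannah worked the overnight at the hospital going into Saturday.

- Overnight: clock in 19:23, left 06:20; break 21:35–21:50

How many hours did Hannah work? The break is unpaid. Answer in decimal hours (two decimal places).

Overnight: 19:23 → midnight = 4 h 37 min; midnight → 06:20 = 6 h 20 min; span 10 h 57 min; less 15 min break → 10 h 42 min

10.70 hours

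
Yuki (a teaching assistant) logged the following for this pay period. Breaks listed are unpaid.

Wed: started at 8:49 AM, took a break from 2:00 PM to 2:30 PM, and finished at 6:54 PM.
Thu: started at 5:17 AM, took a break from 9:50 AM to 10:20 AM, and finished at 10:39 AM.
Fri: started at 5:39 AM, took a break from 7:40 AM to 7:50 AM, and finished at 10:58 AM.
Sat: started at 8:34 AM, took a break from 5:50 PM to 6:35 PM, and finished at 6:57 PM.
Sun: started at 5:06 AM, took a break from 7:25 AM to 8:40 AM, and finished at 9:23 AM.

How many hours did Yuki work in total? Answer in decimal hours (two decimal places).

Wed: 8:49 AM–6:54 PM = 10 h 5 min; less 30 min break → 9 h 35 min
Thu: 5:17 AM–10:39 AM = 5 h 22 min; less 30 min break → 4 h 52 min
Fri: 5:39 AM–10:58 AM = 5 h 19 min; less 10 min break → 5 h 9 min
Sat: 8:34 AM–6:57 PM = 10 h 23 min; less 45 min break → 9 h 38 min
Sun: 5:06 AM–9:23 AM = 4 h 17 min; less 75 min break → 3 h 2 min
Total: 9 h 35 min + 4 h 52 min + 5 h 9 min + 9 h 38 min + 3 h 2 min = 32 h 16 min.

32.27 hours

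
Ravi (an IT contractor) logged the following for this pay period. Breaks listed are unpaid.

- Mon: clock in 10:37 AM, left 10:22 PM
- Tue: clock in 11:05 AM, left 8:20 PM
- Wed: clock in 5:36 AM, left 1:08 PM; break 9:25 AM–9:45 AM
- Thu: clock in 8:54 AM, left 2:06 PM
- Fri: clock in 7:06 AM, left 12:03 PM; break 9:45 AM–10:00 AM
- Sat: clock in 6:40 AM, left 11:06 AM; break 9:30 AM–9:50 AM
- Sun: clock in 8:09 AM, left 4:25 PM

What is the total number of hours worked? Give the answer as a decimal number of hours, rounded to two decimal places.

50.47 hours

Mon: 10:37 AM–10:22 PM = 11 h 45 min
Tue: 11:05 AM–8:20 PM = 9 h 15 min
Wed: 5:36 AM–1:08 PM = 7 h 32 min; less 20 min break → 7 h 12 min
Thu: 8:54 AM–2:06 PM = 5 h 12 min
Fri: 7:06 AM–12:03 PM = 4 h 57 min; less 15 min break → 4 h 42 min
Sat: 6:40 AM–11:06 AM = 4 h 26 min; less 20 min break → 4 h 6 min
Sun: 8:09 AM–4:25 PM = 8 h 16 min
Total: 11 h 45 min + 9 h 15 min + 7 h 12 min + 5 h 12 min + 4 h 42 min + 4 h 6 min + 8 h 16 min = 50 h 28 min.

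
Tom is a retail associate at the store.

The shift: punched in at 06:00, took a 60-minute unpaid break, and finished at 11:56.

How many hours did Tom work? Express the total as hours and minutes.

4 h 56 min

The shift: 06:00–11:56 = 5 h 56 min; less 60 min break → 4 h 56 min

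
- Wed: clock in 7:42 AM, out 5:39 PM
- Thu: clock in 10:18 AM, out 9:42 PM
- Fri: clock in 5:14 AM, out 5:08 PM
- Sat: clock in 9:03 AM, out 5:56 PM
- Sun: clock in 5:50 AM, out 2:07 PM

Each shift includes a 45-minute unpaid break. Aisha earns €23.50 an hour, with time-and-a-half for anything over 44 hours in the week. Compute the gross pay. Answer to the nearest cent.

Wed: 7:42 AM–5:39 PM = 9 h 57 min; less 45 min break → 9 h 12 min
Thu: 10:18 AM–9:42 PM = 11 h 24 min; less 45 min break → 10 h 39 min
Fri: 5:14 AM–5:08 PM = 11 h 54 min; less 45 min break → 11 h 9 min
Sat: 9:03 AM–5:56 PM = 8 h 53 min; less 45 min break → 8 h 8 min
Sun: 5:50 AM–2:07 PM = 8 h 17 min; less 45 min break → 7 h 32 min
Total worked: 46 h 40 min = 2800 min.
Regular 44 h 0 min = 2640 min at €23.50/h; overtime 2 h 40 min = 160 min at €35.25/h.
Pay = (2640 × €23.50 + 160 × €35.25) ÷ 60 = €1128.00.

€1128.00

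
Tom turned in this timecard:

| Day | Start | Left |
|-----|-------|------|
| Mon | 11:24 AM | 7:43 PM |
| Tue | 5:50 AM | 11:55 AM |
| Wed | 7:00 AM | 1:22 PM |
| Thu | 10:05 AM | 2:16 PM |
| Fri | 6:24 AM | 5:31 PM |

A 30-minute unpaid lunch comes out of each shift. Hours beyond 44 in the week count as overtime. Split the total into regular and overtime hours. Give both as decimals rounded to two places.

Mon: 11:24 AM–7:43 PM = 8 h 19 min; less 30 min break → 7 h 49 min
Tue: 5:50 AM–11:55 AM = 6 h 5 min; less 30 min break → 5 h 35 min
Wed: 7:00 AM–1:22 PM = 6 h 22 min; less 30 min break → 5 h 52 min
Thu: 10:05 AM–2:16 PM = 4 h 11 min; less 30 min break → 3 h 41 min
Fri: 6:24 AM–5:31 PM = 11 h 7 min; less 30 min break → 10 h 37 min
Total worked: 33 h 34 min = 33.57 h.
Threshold 44 h → overtime 0 h 0 min, regular 33 h 34 min.

Regular 33.57 hours, overtime 0.00 hours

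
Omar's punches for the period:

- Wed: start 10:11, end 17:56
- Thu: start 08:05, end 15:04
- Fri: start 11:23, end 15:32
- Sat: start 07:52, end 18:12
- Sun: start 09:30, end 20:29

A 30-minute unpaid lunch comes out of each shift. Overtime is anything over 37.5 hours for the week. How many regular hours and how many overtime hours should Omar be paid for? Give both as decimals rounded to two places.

Wed: 10:11–17:56 = 7 h 45 min; less 30 min break → 7 h 15 min
Thu: 08:05–15:04 = 6 h 59 min; less 30 min break → 6 h 29 min
Fri: 11:23–15:32 = 4 h 9 min; less 30 min break → 3 h 39 min
Sat: 07:52–18:12 = 10 h 20 min; less 30 min break → 9 h 50 min
Sun: 09:30–20:29 = 10 h 59 min; less 30 min break → 10 h 29 min
Total worked: 37 h 42 min = 37.70 h.
Threshold 37.5 h → overtime 0 h 12 min, regular 37 h 30 min.

Regular 37.50 hours, overtime 0.20 hours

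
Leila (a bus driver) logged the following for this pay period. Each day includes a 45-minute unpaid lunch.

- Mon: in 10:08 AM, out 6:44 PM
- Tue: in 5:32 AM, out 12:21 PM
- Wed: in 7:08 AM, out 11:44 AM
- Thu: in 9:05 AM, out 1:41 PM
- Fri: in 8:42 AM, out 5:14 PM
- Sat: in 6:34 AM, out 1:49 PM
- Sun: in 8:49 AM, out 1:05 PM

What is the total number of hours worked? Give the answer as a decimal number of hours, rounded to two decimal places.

Mon: 10:08 AM–6:44 PM = 8 h 36 min; less 45 min break → 7 h 51 min
Tue: 5:32 AM–12:21 PM = 6 h 49 min; less 45 min break → 6 h 4 min
Wed: 7:08 AM–11:44 AM = 4 h 36 min; less 45 min break → 3 h 51 min
Thu: 9:05 AM–1:41 PM = 4 h 36 min; less 45 min break → 3 h 51 min
Fri: 8:42 AM–5:14 PM = 8 h 32 min; less 45 min break → 7 h 47 min
Sat: 6:34 AM–1:49 PM = 7 h 15 min; less 45 min break → 6 h 30 min
Sun: 8:49 AM–1:05 PM = 4 h 16 min; less 45 min break → 3 h 31 min
Total: 7 h 51 min + 6 h 4 min + 3 h 51 min + 3 h 51 min + 7 h 47 min + 6 h 30 min + 3 h 31 min = 39 h 25 min.

39.42 hours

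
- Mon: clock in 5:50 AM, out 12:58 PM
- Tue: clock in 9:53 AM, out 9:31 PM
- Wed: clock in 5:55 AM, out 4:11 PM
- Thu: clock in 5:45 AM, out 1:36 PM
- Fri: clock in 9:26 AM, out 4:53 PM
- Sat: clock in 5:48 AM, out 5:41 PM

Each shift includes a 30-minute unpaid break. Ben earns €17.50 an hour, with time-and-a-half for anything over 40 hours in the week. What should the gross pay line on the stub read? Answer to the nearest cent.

€1046.94

Mon: 5:50 AM–12:58 PM = 7 h 8 min; less 30 min break → 6 h 38 min
Tue: 9:53 AM–9:31 PM = 11 h 38 min; less 30 min break → 11 h 8 min
Wed: 5:55 AM–4:11 PM = 10 h 16 min; less 30 min break → 9 h 46 min
Thu: 5:45 AM–1:36 PM = 7 h 51 min; less 30 min break → 7 h 21 min
Fri: 9:26 AM–4:53 PM = 7 h 27 min; less 30 min break → 6 h 57 min
Sat: 5:48 AM–5:41 PM = 11 h 53 min; less 30 min break → 11 h 23 min
Total worked: 53 h 13 min = 3193 min.
Regular 40 h 0 min = 2400 min at €17.50/h; overtime 13 h 13 min = 793 min at €26.25/h.
Pay = (2400 × €17.50 + 793 × €26.25) ÷ 60 = €1046.94.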